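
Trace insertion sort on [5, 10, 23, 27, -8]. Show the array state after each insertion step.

First element 5 is already 'sorted'
Insert 10: shifted 0 elements -> [5, 10, 23, 27, -8]
Insert 23: shifted 0 elements -> [5, 10, 23, 27, -8]
Insert 27: shifted 0 elements -> [5, 10, 23, 27, -8]
Insert -8: shifted 4 elements -> [-8, 5, 10, 23, 27]


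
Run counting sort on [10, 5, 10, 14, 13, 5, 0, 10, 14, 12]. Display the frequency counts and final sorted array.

Count array: [1, 0, 0, 0, 0, 2, 0, 0, 0, 0, 3, 0, 1, 1, 2]
(count[i] = number of elements equal to i)
Cumulative count: [1, 1, 1, 1, 1, 3, 3, 3, 3, 3, 6, 6, 7, 8, 10]
Sorted: [0, 5, 5, 10, 10, 10, 12, 13, 14, 14]


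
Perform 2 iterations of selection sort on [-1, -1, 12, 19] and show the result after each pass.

Pass 1: Select minimum -1 at index 0, swap -> [-1, -1, 12, 19]
Pass 2: Select minimum -1 at index 1, swap -> [-1, -1, 12, 19]


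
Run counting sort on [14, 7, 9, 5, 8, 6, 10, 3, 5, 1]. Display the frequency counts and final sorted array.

Count array: [0, 1, 0, 1, 0, 2, 1, 1, 1, 1, 1, 0, 0, 0, 1]
(count[i] = number of elements equal to i)
Cumulative count: [0, 1, 1, 2, 2, 4, 5, 6, 7, 8, 9, 9, 9, 9, 10]
Sorted: [1, 3, 5, 5, 6, 7, 8, 9, 10, 14]


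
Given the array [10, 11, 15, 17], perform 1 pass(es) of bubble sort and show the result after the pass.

After pass 1: [10, 11, 15, 17] (0 swaps)
Total swaps: 0


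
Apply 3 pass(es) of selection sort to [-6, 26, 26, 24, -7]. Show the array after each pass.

Pass 1: Select minimum -7 at index 4, swap -> [-7, 26, 26, 24, -6]
Pass 2: Select minimum -6 at index 4, swap -> [-7, -6, 26, 24, 26]
Pass 3: Select minimum 24 at index 3, swap -> [-7, -6, 24, 26, 26]


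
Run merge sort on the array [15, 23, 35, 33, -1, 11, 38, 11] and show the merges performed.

Divide and conquer:
  Merge [15] + [23] -> [15, 23]
  Merge [35] + [33] -> [33, 35]
  Merge [15, 23] + [33, 35] -> [15, 23, 33, 35]
  Merge [-1] + [11] -> [-1, 11]
  Merge [38] + [11] -> [11, 38]
  Merge [-1, 11] + [11, 38] -> [-1, 11, 11, 38]
  Merge [15, 23, 33, 35] + [-1, 11, 11, 38] -> [-1, 11, 11, 15, 23, 33, 35, 38]


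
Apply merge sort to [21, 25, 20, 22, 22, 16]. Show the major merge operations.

Divide and conquer:
  Merge [25] + [20] -> [20, 25]
  Merge [21] + [20, 25] -> [20, 21, 25]
  Merge [22] + [16] -> [16, 22]
  Merge [22] + [16, 22] -> [16, 22, 22]
  Merge [20, 21, 25] + [16, 22, 22] -> [16, 20, 21, 22, 22, 25]


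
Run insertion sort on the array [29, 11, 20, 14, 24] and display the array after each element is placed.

First element 29 is already 'sorted'
Insert 11: shifted 1 elements -> [11, 29, 20, 14, 24]
Insert 20: shifted 1 elements -> [11, 20, 29, 14, 24]
Insert 14: shifted 2 elements -> [11, 14, 20, 29, 24]
Insert 24: shifted 1 elements -> [11, 14, 20, 24, 29]


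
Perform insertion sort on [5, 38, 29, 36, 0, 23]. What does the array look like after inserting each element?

First element 5 is already 'sorted'
Insert 38: shifted 0 elements -> [5, 38, 29, 36, 0, 23]
Insert 29: shifted 1 elements -> [5, 29, 38, 36, 0, 23]
Insert 36: shifted 1 elements -> [5, 29, 36, 38, 0, 23]
Insert 0: shifted 4 elements -> [0, 5, 29, 36, 38, 23]
Insert 23: shifted 3 elements -> [0, 5, 23, 29, 36, 38]


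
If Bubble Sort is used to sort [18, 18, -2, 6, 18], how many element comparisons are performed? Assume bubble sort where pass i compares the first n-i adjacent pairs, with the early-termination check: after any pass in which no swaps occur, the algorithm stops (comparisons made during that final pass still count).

Pass 1: compare adjacent pairs (0,1)..(3,4) = 4 comparison(s), 2 swap(s) -> [18, -2, 6, 18, 18]
Pass 2: compare adjacent pairs (0,1)..(2,3) = 3 comparison(s), 2 swap(s) -> [-2, 6, 18, 18, 18]
Pass 3: compare adjacent pairs (0,1)..(1,2) = 2 comparison(s), 0 swap(s) -> [-2, 6, 18, 18, 18]
No swaps in this pass, so bubble sort stops here.
Total comparisons: 4 + 3 + 2 = 9


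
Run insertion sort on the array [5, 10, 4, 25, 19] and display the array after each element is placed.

First element 5 is already 'sorted'
Insert 10: shifted 0 elements -> [5, 10, 4, 25, 19]
Insert 4: shifted 2 elements -> [4, 5, 10, 25, 19]
Insert 25: shifted 0 elements -> [4, 5, 10, 25, 19]
Insert 19: shifted 1 elements -> [4, 5, 10, 19, 25]


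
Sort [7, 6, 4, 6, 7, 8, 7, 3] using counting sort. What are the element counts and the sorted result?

Count array: [0, 0, 0, 1, 1, 0, 2, 3, 1]
(count[i] = number of elements equal to i)
Cumulative count: [0, 0, 0, 1, 2, 2, 4, 7, 8]
Sorted: [3, 4, 6, 6, 7, 7, 7, 8]


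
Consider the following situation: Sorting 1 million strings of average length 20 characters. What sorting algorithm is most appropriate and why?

Best choice: MSD radix sort or Mergesort
Reason: MSD radix sort is a non-comparison sort that buckets the strings by successive character positions, running in time proportional to the total number of characters examined rather than O(n log n) string comparisons; mergesort is a stable O(n log n)-comparison alternative that works for arbitrary variable-length keys


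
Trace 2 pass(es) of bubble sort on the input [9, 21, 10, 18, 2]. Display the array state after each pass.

After pass 1: [9, 10, 18, 2, 21] (3 swaps)
After pass 2: [9, 10, 2, 18, 21] (1 swaps)
Total swaps: 4


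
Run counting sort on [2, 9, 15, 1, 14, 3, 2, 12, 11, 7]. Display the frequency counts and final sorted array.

Count array: [0, 1, 2, 1, 0, 0, 0, 1, 0, 1, 0, 1, 1, 0, 1, 1]
(count[i] = number of elements equal to i)
Cumulative count: [0, 1, 3, 4, 4, 4, 4, 5, 5, 6, 6, 7, 8, 8, 9, 10]
Sorted: [1, 2, 2, 3, 7, 9, 11, 12, 14, 15]


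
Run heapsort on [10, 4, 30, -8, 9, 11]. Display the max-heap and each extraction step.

Build heap: [30, 9, 11, -8, 4, 10]
Extract 30: [11, 9, 10, -8, 4, 30]
Extract 11: [10, 9, 4, -8, 11, 30]
Extract 10: [9, -8, 4, 10, 11, 30]
Extract 9: [4, -8, 9, 10, 11, 30]
Extract 4: [-8, 4, 9, 10, 11, 30]


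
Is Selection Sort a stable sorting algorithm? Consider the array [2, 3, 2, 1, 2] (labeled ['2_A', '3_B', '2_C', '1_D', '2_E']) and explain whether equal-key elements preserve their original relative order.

Trace Selection Sort on the labeled array (the key is the number; the letter only tracks identity):
  Pass 1: minimum of unsorted part is 1_D at index 3; swap it with 2_A at index 0 -> [1_D, 3_B, 2_C, 2_A, 2_E]
  Pass 2: minimum of unsorted part is 2_C at index 2; swap it with 3_B at index 1 -> [1_D, 2_C, 3_B, 2_A, 2_E]
  Pass 3: minimum of unsorted part is 2_A at index 3; swap it with 3_B at index 2 -> [1_D, 2_C, 2_A, 3_B, 2_E]
  Pass 4: minimum of unsorted part is 2_E at index 4; swap it with 3_B at index 3 -> [1_D, 2_C, 2_A, 2_E, 3_B]
Final order: [1_D, 2_C, 2_A, 2_E, 3_B]
Equal keys:
  value 2: originally 2_A, 2_C, 2_E; after sorting 2_C, 2_A, 2_E -> order changed
Equal keys were reordered, so Selection Sort is not stable: the long-range swap that moves the minimum into place can carry an element past an equal key. (One such input is enough; an unstable sort may happen to preserve order on other inputs, but it gives no guarantee.)
Answer: Not stable


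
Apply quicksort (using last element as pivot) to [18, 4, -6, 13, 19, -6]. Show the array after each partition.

Partition 1: pivot=-6 at index 1 -> [-6, -6, 18, 13, 19, 4]
Partition 2: pivot=4 at index 2 -> [-6, -6, 4, 13, 19, 18]
Partition 3: pivot=18 at index 4 -> [-6, -6, 4, 13, 18, 19]


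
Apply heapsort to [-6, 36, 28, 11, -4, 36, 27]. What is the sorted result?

Build heap: [36, 11, 36, -6, -4, 28, 27]
Extract 36: [36, 11, 28, -6, -4, 27, 36]
Extract 36: [28, 11, 27, -6, -4, 36, 36]
Extract 28: [27, 11, -4, -6, 28, 36, 36]
Extract 27: [11, -6, -4, 27, 28, 36, 36]
Extract 11: [-4, -6, 11, 27, 28, 36, 36]
Extract -4: [-6, -4, 11, 27, 28, 36, 36]


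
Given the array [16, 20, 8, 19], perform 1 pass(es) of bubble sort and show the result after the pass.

After pass 1: [16, 8, 19, 20] (2 swaps)
Total swaps: 2


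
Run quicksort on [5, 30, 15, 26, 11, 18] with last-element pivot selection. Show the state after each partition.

Partition 1: pivot=18 at index 3 -> [5, 15, 11, 18, 30, 26]
Partition 2: pivot=11 at index 1 -> [5, 11, 15, 18, 30, 26]
Partition 3: pivot=26 at index 4 -> [5, 11, 15, 18, 26, 30]


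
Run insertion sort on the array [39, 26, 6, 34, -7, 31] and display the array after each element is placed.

First element 39 is already 'sorted'
Insert 26: shifted 1 elements -> [26, 39, 6, 34, -7, 31]
Insert 6: shifted 2 elements -> [6, 26, 39, 34, -7, 31]
Insert 34: shifted 1 elements -> [6, 26, 34, 39, -7, 31]
Insert -7: shifted 4 elements -> [-7, 6, 26, 34, 39, 31]
Insert 31: shifted 2 elements -> [-7, 6, 26, 31, 34, 39]


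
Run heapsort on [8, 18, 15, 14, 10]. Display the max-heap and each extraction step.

Build heap: [18, 14, 15, 8, 10]
Extract 18: [15, 14, 10, 8, 18]
Extract 15: [14, 8, 10, 15, 18]
Extract 14: [10, 8, 14, 15, 18]
Extract 10: [8, 10, 14, 15, 18]


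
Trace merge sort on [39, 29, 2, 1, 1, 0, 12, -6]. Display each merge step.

Divide and conquer:
  Merge [39] + [29] -> [29, 39]
  Merge [2] + [1] -> [1, 2]
  Merge [29, 39] + [1, 2] -> [1, 2, 29, 39]
  Merge [1] + [0] -> [0, 1]
  Merge [12] + [-6] -> [-6, 12]
  Merge [0, 1] + [-6, 12] -> [-6, 0, 1, 12]
  Merge [1, 2, 29, 39] + [-6, 0, 1, 12] -> [-6, 0, 1, 1, 2, 12, 29, 39]


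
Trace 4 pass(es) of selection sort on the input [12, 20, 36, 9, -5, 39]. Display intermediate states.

Pass 1: Select minimum -5 at index 4, swap -> [-5, 20, 36, 9, 12, 39]
Pass 2: Select minimum 9 at index 3, swap -> [-5, 9, 36, 20, 12, 39]
Pass 3: Select minimum 12 at index 4, swap -> [-5, 9, 12, 20, 36, 39]
Pass 4: Select minimum 20 at index 3, swap -> [-5, 9, 12, 20, 36, 39]


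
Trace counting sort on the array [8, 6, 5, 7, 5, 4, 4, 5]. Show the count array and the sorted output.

Count array: [0, 0, 0, 0, 2, 3, 1, 1, 1]
(count[i] = number of elements equal to i)
Cumulative count: [0, 0, 0, 0, 2, 5, 6, 7, 8]
Sorted: [4, 4, 5, 5, 5, 6, 7, 8]


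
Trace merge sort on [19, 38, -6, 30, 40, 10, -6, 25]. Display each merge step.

Divide and conquer:
  Merge [19] + [38] -> [19, 38]
  Merge [-6] + [30] -> [-6, 30]
  Merge [19, 38] + [-6, 30] -> [-6, 19, 30, 38]
  Merge [40] + [10] -> [10, 40]
  Merge [-6] + [25] -> [-6, 25]
  Merge [10, 40] + [-6, 25] -> [-6, 10, 25, 40]
  Merge [-6, 19, 30, 38] + [-6, 10, 25, 40] -> [-6, -6, 10, 19, 25, 30, 38, 40]


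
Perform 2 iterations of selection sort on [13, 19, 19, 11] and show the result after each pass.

Pass 1: Select minimum 11 at index 3, swap -> [11, 19, 19, 13]
Pass 2: Select minimum 13 at index 3, swap -> [11, 13, 19, 19]


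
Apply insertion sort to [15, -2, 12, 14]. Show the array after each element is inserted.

First element 15 is already 'sorted'
Insert -2: shifted 1 elements -> [-2, 15, 12, 14]
Insert 12: shifted 1 elements -> [-2, 12, 15, 14]
Insert 14: shifted 1 elements -> [-2, 12, 14, 15]


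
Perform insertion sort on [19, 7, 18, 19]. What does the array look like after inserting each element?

First element 19 is already 'sorted'
Insert 7: shifted 1 elements -> [7, 19, 18, 19]
Insert 18: shifted 1 elements -> [7, 18, 19, 19]
Insert 19: shifted 0 elements -> [7, 18, 19, 19]


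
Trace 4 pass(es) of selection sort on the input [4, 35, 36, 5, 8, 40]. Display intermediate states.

Pass 1: Select minimum 4 at index 0, swap -> [4, 35, 36, 5, 8, 40]
Pass 2: Select minimum 5 at index 3, swap -> [4, 5, 36, 35, 8, 40]
Pass 3: Select minimum 8 at index 4, swap -> [4, 5, 8, 35, 36, 40]
Pass 4: Select minimum 35 at index 3, swap -> [4, 5, 8, 35, 36, 40]


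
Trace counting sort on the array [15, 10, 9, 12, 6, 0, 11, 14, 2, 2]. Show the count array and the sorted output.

Count array: [1, 0, 2, 0, 0, 0, 1, 0, 0, 1, 1, 1, 1, 0, 1, 1]
(count[i] = number of elements equal to i)
Cumulative count: [1, 1, 3, 3, 3, 3, 4, 4, 4, 5, 6, 7, 8, 8, 9, 10]
Sorted: [0, 2, 2, 6, 9, 10, 11, 12, 14, 15]


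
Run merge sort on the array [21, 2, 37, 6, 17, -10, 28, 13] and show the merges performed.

Divide and conquer:
  Merge [21] + [2] -> [2, 21]
  Merge [37] + [6] -> [6, 37]
  Merge [2, 21] + [6, 37] -> [2, 6, 21, 37]
  Merge [17] + [-10] -> [-10, 17]
  Merge [28] + [13] -> [13, 28]
  Merge [-10, 17] + [13, 28] -> [-10, 13, 17, 28]
  Merge [2, 6, 21, 37] + [-10, 13, 17, 28] -> [-10, 2, 6, 13, 17, 21, 28, 37]


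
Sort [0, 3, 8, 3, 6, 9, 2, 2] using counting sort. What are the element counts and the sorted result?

Count array: [1, 0, 2, 2, 0, 0, 1, 0, 1, 1]
(count[i] = number of elements equal to i)
Cumulative count: [1, 1, 3, 5, 5, 5, 6, 6, 7, 8]
Sorted: [0, 2, 2, 3, 3, 6, 8, 9]


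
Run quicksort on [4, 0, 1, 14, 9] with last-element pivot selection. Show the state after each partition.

Partition 1: pivot=9 at index 3 -> [4, 0, 1, 9, 14]
Partition 2: pivot=1 at index 1 -> [0, 1, 4, 9, 14]


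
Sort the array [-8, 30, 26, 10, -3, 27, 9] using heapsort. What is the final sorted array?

Build heap: [30, 10, 27, -8, -3, 26, 9]
Extract 30: [27, 10, 26, -8, -3, 9, 30]
Extract 27: [26, 10, 9, -8, -3, 27, 30]
Extract 26: [10, -3, 9, -8, 26, 27, 30]
Extract 10: [9, -3, -8, 10, 26, 27, 30]
Extract 9: [-3, -8, 9, 10, 26, 27, 30]
Extract -3: [-8, -3, 9, 10, 26, 27, 30]


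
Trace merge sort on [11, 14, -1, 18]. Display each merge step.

Divide and conquer:
  Merge [11] + [14] -> [11, 14]
  Merge [-1] + [18] -> [-1, 18]
  Merge [11, 14] + [-1, 18] -> [-1, 11, 14, 18]


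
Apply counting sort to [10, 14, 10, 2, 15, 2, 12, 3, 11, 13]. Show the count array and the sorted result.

Count array: [0, 0, 2, 1, 0, 0, 0, 0, 0, 0, 2, 1, 1, 1, 1, 1]
(count[i] = number of elements equal to i)
Cumulative count: [0, 0, 2, 3, 3, 3, 3, 3, 3, 3, 5, 6, 7, 8, 9, 10]
Sorted: [2, 2, 3, 10, 10, 11, 12, 13, 14, 15]


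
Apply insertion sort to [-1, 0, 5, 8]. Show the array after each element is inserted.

First element -1 is already 'sorted'
Insert 0: shifted 0 elements -> [-1, 0, 5, 8]
Insert 5: shifted 0 elements -> [-1, 0, 5, 8]
Insert 8: shifted 0 elements -> [-1, 0, 5, 8]


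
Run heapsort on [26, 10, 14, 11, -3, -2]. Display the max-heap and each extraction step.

Build heap: [26, 11, 14, 10, -3, -2]
Extract 26: [14, 11, -2, 10, -3, 26]
Extract 14: [11, 10, -2, -3, 14, 26]
Extract 11: [10, -3, -2, 11, 14, 26]
Extract 10: [-2, -3, 10, 11, 14, 26]
Extract -2: [-3, -2, 10, 11, 14, 26]


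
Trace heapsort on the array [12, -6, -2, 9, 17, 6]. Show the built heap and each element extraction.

Build heap: [17, 12, 6, 9, -6, -2]
Extract 17: [12, 9, 6, -2, -6, 17]
Extract 12: [9, -2, 6, -6, 12, 17]
Extract 9: [6, -2, -6, 9, 12, 17]
Extract 6: [-2, -6, 6, 9, 12, 17]
Extract -2: [-6, -2, 6, 9, 12, 17]


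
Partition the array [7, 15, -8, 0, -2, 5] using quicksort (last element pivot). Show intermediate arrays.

Partition 1: pivot=5 at index 3 -> [-8, 0, -2, 5, 7, 15]
Partition 2: pivot=-2 at index 1 -> [-8, -2, 0, 5, 7, 15]
Partition 3: pivot=15 at index 5 -> [-8, -2, 0, 5, 7, 15]


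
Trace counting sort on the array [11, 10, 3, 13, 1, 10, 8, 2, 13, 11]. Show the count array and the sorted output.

Count array: [0, 1, 1, 1, 0, 0, 0, 0, 1, 0, 2, 2, 0, 2]
(count[i] = number of elements equal to i)
Cumulative count: [0, 1, 2, 3, 3, 3, 3, 3, 4, 4, 6, 8, 8, 10]
Sorted: [1, 2, 3, 8, 10, 10, 11, 11, 13, 13]


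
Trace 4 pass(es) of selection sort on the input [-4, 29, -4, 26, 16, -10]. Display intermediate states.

Pass 1: Select minimum -10 at index 5, swap -> [-10, 29, -4, 26, 16, -4]
Pass 2: Select minimum -4 at index 2, swap -> [-10, -4, 29, 26, 16, -4]
Pass 3: Select minimum -4 at index 5, swap -> [-10, -4, -4, 26, 16, 29]
Pass 4: Select minimum 16 at index 4, swap -> [-10, -4, -4, 16, 26, 29]


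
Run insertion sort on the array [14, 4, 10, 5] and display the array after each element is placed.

First element 14 is already 'sorted'
Insert 4: shifted 1 elements -> [4, 14, 10, 5]
Insert 10: shifted 1 elements -> [4, 10, 14, 5]
Insert 5: shifted 2 elements -> [4, 5, 10, 14]


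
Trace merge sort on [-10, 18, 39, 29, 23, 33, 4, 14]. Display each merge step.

Divide and conquer:
  Merge [-10] + [18] -> [-10, 18]
  Merge [39] + [29] -> [29, 39]
  Merge [-10, 18] + [29, 39] -> [-10, 18, 29, 39]
  Merge [23] + [33] -> [23, 33]
  Merge [4] + [14] -> [4, 14]
  Merge [23, 33] + [4, 14] -> [4, 14, 23, 33]
  Merge [-10, 18, 29, 39] + [4, 14, 23, 33] -> [-10, 4, 14, 18, 23, 29, 33, 39]


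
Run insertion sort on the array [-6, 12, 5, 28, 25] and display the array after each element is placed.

First element -6 is already 'sorted'
Insert 12: shifted 0 elements -> [-6, 12, 5, 28, 25]
Insert 5: shifted 1 elements -> [-6, 5, 12, 28, 25]
Insert 28: shifted 0 elements -> [-6, 5, 12, 28, 25]
Insert 25: shifted 1 elements -> [-6, 5, 12, 25, 28]


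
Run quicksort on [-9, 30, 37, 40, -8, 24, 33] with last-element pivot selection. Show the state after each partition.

Partition 1: pivot=33 at index 4 -> [-9, 30, -8, 24, 33, 40, 37]
Partition 2: pivot=24 at index 2 -> [-9, -8, 24, 30, 33, 40, 37]
Partition 3: pivot=-8 at index 1 -> [-9, -8, 24, 30, 33, 40, 37]
Partition 4: pivot=37 at index 5 -> [-9, -8, 24, 30, 33, 37, 40]


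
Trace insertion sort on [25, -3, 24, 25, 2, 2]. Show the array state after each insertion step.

First element 25 is already 'sorted'
Insert -3: shifted 1 elements -> [-3, 25, 24, 25, 2, 2]
Insert 24: shifted 1 elements -> [-3, 24, 25, 25, 2, 2]
Insert 25: shifted 0 elements -> [-3, 24, 25, 25, 2, 2]
Insert 2: shifted 3 elements -> [-3, 2, 24, 25, 25, 2]
Insert 2: shifted 3 elements -> [-3, 2, 2, 24, 25, 25]


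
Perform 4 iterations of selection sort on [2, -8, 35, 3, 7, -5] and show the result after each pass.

Pass 1: Select minimum -8 at index 1, swap -> [-8, 2, 35, 3, 7, -5]
Pass 2: Select minimum -5 at index 5, swap -> [-8, -5, 35, 3, 7, 2]
Pass 3: Select minimum 2 at index 5, swap -> [-8, -5, 2, 3, 7, 35]
Pass 4: Select minimum 3 at index 3, swap -> [-8, -5, 2, 3, 7, 35]


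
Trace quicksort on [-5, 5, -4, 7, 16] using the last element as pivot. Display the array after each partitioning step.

Partition 1: pivot=16 at index 4 -> [-5, 5, -4, 7, 16]
Partition 2: pivot=7 at index 3 -> [-5, 5, -4, 7, 16]
Partition 3: pivot=-4 at index 1 -> [-5, -4, 5, 7, 16]


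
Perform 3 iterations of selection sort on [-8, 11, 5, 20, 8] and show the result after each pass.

Pass 1: Select minimum -8 at index 0, swap -> [-8, 11, 5, 20, 8]
Pass 2: Select minimum 5 at index 2, swap -> [-8, 5, 11, 20, 8]
Pass 3: Select minimum 8 at index 4, swap -> [-8, 5, 8, 20, 11]


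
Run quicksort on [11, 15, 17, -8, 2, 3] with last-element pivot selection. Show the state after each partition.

Partition 1: pivot=3 at index 2 -> [-8, 2, 3, 11, 15, 17]
Partition 2: pivot=2 at index 1 -> [-8, 2, 3, 11, 15, 17]
Partition 3: pivot=17 at index 5 -> [-8, 2, 3, 11, 15, 17]
Partition 4: pivot=15 at index 4 -> [-8, 2, 3, 11, 15, 17]


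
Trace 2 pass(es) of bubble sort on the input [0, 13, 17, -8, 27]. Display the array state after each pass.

After pass 1: [0, 13, -8, 17, 27] (1 swaps)
After pass 2: [0, -8, 13, 17, 27] (1 swaps)
Total swaps: 2


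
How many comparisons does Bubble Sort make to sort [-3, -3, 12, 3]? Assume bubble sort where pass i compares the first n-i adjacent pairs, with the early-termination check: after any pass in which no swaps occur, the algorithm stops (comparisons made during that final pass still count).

Pass 1: compare adjacent pairs (0,1)..(2,3) = 3 comparison(s), 1 swap(s) -> [-3, -3, 3, 12]
Pass 2: compare adjacent pairs (0,1)..(1,2) = 2 comparison(s), 0 swap(s) -> [-3, -3, 3, 12]
No swaps in this pass, so bubble sort stops here.
Total comparisons: 3 + 2 = 5


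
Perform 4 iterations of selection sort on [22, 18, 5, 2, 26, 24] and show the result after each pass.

Pass 1: Select minimum 2 at index 3, swap -> [2, 18, 5, 22, 26, 24]
Pass 2: Select minimum 5 at index 2, swap -> [2, 5, 18, 22, 26, 24]
Pass 3: Select minimum 18 at index 2, swap -> [2, 5, 18, 22, 26, 24]
Pass 4: Select minimum 22 at index 3, swap -> [2, 5, 18, 22, 26, 24]


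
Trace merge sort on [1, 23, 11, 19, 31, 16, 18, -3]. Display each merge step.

Divide and conquer:
  Merge [1] + [23] -> [1, 23]
  Merge [11] + [19] -> [11, 19]
  Merge [1, 23] + [11, 19] -> [1, 11, 19, 23]
  Merge [31] + [16] -> [16, 31]
  Merge [18] + [-3] -> [-3, 18]
  Merge [16, 31] + [-3, 18] -> [-3, 16, 18, 31]
  Merge [1, 11, 19, 23] + [-3, 16, 18, 31] -> [-3, 1, 11, 16, 18, 19, 23, 31]


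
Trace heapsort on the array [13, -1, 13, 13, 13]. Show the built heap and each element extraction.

Build heap: [13, 13, 13, -1, 13]
Extract 13: [13, 13, 13, -1, 13]
Extract 13: [13, -1, 13, 13, 13]
Extract 13: [13, -1, 13, 13, 13]
Extract 13: [-1, 13, 13, 13, 13]


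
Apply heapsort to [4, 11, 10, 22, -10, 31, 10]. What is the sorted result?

Build heap: [31, 22, 10, 11, -10, 4, 10]
Extract 31: [22, 11, 10, 10, -10, 4, 31]
Extract 22: [11, 10, 10, 4, -10, 22, 31]
Extract 11: [10, 4, 10, -10, 11, 22, 31]
Extract 10: [10, 4, -10, 10, 11, 22, 31]
Extract 10: [4, -10, 10, 10, 11, 22, 31]
Extract 4: [-10, 4, 10, 10, 11, 22, 31]


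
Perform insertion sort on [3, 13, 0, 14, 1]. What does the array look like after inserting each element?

First element 3 is already 'sorted'
Insert 13: shifted 0 elements -> [3, 13, 0, 14, 1]
Insert 0: shifted 2 elements -> [0, 3, 13, 14, 1]
Insert 14: shifted 0 elements -> [0, 3, 13, 14, 1]
Insert 1: shifted 3 elements -> [0, 1, 3, 13, 14]


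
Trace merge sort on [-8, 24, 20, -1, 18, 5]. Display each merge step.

Divide and conquer:
  Merge [24] + [20] -> [20, 24]
  Merge [-8] + [20, 24] -> [-8, 20, 24]
  Merge [18] + [5] -> [5, 18]
  Merge [-1] + [5, 18] -> [-1, 5, 18]
  Merge [-8, 20, 24] + [-1, 5, 18] -> [-8, -1, 5, 18, 20, 24]


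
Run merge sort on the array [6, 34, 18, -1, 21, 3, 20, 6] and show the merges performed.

Divide and conquer:
  Merge [6] + [34] -> [6, 34]
  Merge [18] + [-1] -> [-1, 18]
  Merge [6, 34] + [-1, 18] -> [-1, 6, 18, 34]
  Merge [21] + [3] -> [3, 21]
  Merge [20] + [6] -> [6, 20]
  Merge [3, 21] + [6, 20] -> [3, 6, 20, 21]
  Merge [-1, 6, 18, 34] + [3, 6, 20, 21] -> [-1, 3, 6, 6, 18, 20, 21, 34]


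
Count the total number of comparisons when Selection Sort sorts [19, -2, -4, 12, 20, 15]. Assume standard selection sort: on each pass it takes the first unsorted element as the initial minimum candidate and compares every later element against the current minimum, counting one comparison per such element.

Pass 1: scan indices 1..5 for the minimum = 5 comparison(s); min is -4, place at index 0 -> [-4, -2, 19, 12, 20, 15]
Pass 2: scan indices 2..5 for the minimum = 4 comparison(s); min is -2, place at index 1 -> [-4, -2, 19, 12, 20, 15]
Pass 3: scan indices 3..5 for the minimum = 3 comparison(s); min is 12, place at index 2 -> [-4, -2, 12, 19, 20, 15]
Pass 4: scan indices 4..5 for the minimum = 2 comparison(s); min is 15, place at index 3 -> [-4, -2, 12, 15, 20, 19]
Pass 5: scan indices 5..5 for the minimum = 1 comparison(s); min is 19, place at index 4 -> [-4, -2, 12, 15, 19, 20]
Selection sort always scans the whole unsorted suffix, so the count is (n-1) + (n-2) + ... + 1 = n(n-1)/2 = 6*5/2 = 15 regardless of the input order.
Total comparisons: 5 + 4 + 3 + 2 + 1 = 15


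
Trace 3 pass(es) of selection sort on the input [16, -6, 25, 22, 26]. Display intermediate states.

Pass 1: Select minimum -6 at index 1, swap -> [-6, 16, 25, 22, 26]
Pass 2: Select minimum 16 at index 1, swap -> [-6, 16, 25, 22, 26]
Pass 3: Select minimum 22 at index 3, swap -> [-6, 16, 22, 25, 26]


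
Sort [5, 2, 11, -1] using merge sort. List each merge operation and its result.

Divide and conquer:
  Merge [5] + [2] -> [2, 5]
  Merge [11] + [-1] -> [-1, 11]
  Merge [2, 5] + [-1, 11] -> [-1, 2, 5, 11]


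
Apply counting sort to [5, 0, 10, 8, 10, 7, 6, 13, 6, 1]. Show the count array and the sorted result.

Count array: [1, 1, 0, 0, 0, 1, 2, 1, 1, 0, 2, 0, 0, 1]
(count[i] = number of elements equal to i)
Cumulative count: [1, 2, 2, 2, 2, 3, 5, 6, 7, 7, 9, 9, 9, 10]
Sorted: [0, 1, 5, 6, 6, 7, 8, 10, 10, 13]


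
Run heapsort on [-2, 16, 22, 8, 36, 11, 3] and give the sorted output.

Build heap: [36, 16, 22, 8, -2, 11, 3]
Extract 36: [22, 16, 11, 8, -2, 3, 36]
Extract 22: [16, 8, 11, 3, -2, 22, 36]
Extract 16: [11, 8, -2, 3, 16, 22, 36]
Extract 11: [8, 3, -2, 11, 16, 22, 36]
Extract 8: [3, -2, 8, 11, 16, 22, 36]
Extract 3: [-2, 3, 8, 11, 16, 22, 36]


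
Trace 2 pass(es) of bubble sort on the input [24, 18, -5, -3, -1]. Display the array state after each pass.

After pass 1: [18, -5, -3, -1, 24] (4 swaps)
After pass 2: [-5, -3, -1, 18, 24] (3 swaps)
Total swaps: 7


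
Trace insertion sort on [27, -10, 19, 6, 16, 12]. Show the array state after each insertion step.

First element 27 is already 'sorted'
Insert -10: shifted 1 elements -> [-10, 27, 19, 6, 16, 12]
Insert 19: shifted 1 elements -> [-10, 19, 27, 6, 16, 12]
Insert 6: shifted 2 elements -> [-10, 6, 19, 27, 16, 12]
Insert 16: shifted 2 elements -> [-10, 6, 16, 19, 27, 12]
Insert 12: shifted 3 elements -> [-10, 6, 12, 16, 19, 27]


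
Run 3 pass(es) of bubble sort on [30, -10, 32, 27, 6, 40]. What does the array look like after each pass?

After pass 1: [-10, 30, 27, 6, 32, 40] (3 swaps)
After pass 2: [-10, 27, 6, 30, 32, 40] (2 swaps)
After pass 3: [-10, 6, 27, 30, 32, 40] (1 swaps)
Total swaps: 6


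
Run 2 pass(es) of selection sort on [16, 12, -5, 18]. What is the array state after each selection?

Pass 1: Select minimum -5 at index 2, swap -> [-5, 12, 16, 18]
Pass 2: Select minimum 12 at index 1, swap -> [-5, 12, 16, 18]


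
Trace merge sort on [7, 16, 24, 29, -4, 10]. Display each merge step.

Divide and conquer:
  Merge [16] + [24] -> [16, 24]
  Merge [7] + [16, 24] -> [7, 16, 24]
  Merge [-4] + [10] -> [-4, 10]
  Merge [29] + [-4, 10] -> [-4, 10, 29]
  Merge [7, 16, 24] + [-4, 10, 29] -> [-4, 7, 10, 16, 24, 29]


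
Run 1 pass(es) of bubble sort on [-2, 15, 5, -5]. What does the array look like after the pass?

After pass 1: [-2, 5, -5, 15] (2 swaps)
Total swaps: 2


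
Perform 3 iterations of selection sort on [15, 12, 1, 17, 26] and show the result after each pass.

Pass 1: Select minimum 1 at index 2, swap -> [1, 12, 15, 17, 26]
Pass 2: Select minimum 12 at index 1, swap -> [1, 12, 15, 17, 26]
Pass 3: Select minimum 15 at index 2, swap -> [1, 12, 15, 17, 26]


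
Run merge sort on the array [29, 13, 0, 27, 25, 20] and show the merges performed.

Divide and conquer:
  Merge [13] + [0] -> [0, 13]
  Merge [29] + [0, 13] -> [0, 13, 29]
  Merge [25] + [20] -> [20, 25]
  Merge [27] + [20, 25] -> [20, 25, 27]
  Merge [0, 13, 29] + [20, 25, 27] -> [0, 13, 20, 25, 27, 29]


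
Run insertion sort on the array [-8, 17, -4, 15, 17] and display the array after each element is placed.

First element -8 is already 'sorted'
Insert 17: shifted 0 elements -> [-8, 17, -4, 15, 17]
Insert -4: shifted 1 elements -> [-8, -4, 17, 15, 17]
Insert 15: shifted 1 elements -> [-8, -4, 15, 17, 17]
Insert 17: shifted 0 elements -> [-8, -4, 15, 17, 17]


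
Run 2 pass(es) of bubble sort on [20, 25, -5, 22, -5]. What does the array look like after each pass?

After pass 1: [20, -5, 22, -5, 25] (3 swaps)
After pass 2: [-5, 20, -5, 22, 25] (2 swaps)
Total swaps: 5


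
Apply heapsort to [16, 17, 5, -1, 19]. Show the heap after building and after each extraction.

Build heap: [19, 17, 5, -1, 16]
Extract 19: [17, 16, 5, -1, 19]
Extract 17: [16, -1, 5, 17, 19]
Extract 16: [5, -1, 16, 17, 19]
Extract 5: [-1, 5, 16, 17, 19]


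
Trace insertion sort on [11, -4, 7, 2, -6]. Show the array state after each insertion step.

First element 11 is already 'sorted'
Insert -4: shifted 1 elements -> [-4, 11, 7, 2, -6]
Insert 7: shifted 1 elements -> [-4, 7, 11, 2, -6]
Insert 2: shifted 2 elements -> [-4, 2, 7, 11, -6]
Insert -6: shifted 4 elements -> [-6, -4, 2, 7, 11]


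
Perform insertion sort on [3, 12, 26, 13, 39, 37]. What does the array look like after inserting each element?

First element 3 is already 'sorted'
Insert 12: shifted 0 elements -> [3, 12, 26, 13, 39, 37]
Insert 26: shifted 0 elements -> [3, 12, 26, 13, 39, 37]
Insert 13: shifted 1 elements -> [3, 12, 13, 26, 39, 37]
Insert 39: shifted 0 elements -> [3, 12, 13, 26, 39, 37]
Insert 37: shifted 1 elements -> [3, 12, 13, 26, 37, 39]


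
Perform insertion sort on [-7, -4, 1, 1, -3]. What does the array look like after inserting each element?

First element -7 is already 'sorted'
Insert -4: shifted 0 elements -> [-7, -4, 1, 1, -3]
Insert 1: shifted 0 elements -> [-7, -4, 1, 1, -3]
Insert 1: shifted 0 elements -> [-7, -4, 1, 1, -3]
Insert -3: shifted 2 elements -> [-7, -4, -3, 1, 1]


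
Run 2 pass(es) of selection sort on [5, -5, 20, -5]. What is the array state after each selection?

Pass 1: Select minimum -5 at index 1, swap -> [-5, 5, 20, -5]
Pass 2: Select minimum -5 at index 3, swap -> [-5, -5, 20, 5]


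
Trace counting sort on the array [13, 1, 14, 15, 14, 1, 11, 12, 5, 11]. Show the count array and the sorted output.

Count array: [0, 2, 0, 0, 0, 1, 0, 0, 0, 0, 0, 2, 1, 1, 2, 1]
(count[i] = number of elements equal to i)
Cumulative count: [0, 2, 2, 2, 2, 3, 3, 3, 3, 3, 3, 5, 6, 7, 9, 10]
Sorted: [1, 1, 5, 11, 11, 12, 13, 14, 14, 15]


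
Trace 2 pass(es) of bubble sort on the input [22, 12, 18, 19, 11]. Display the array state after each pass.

After pass 1: [12, 18, 19, 11, 22] (4 swaps)
After pass 2: [12, 18, 11, 19, 22] (1 swaps)
Total swaps: 5


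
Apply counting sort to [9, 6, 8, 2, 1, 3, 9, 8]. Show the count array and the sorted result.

Count array: [0, 1, 1, 1, 0, 0, 1, 0, 2, 2]
(count[i] = number of elements equal to i)
Cumulative count: [0, 1, 2, 3, 3, 3, 4, 4, 6, 8]
Sorted: [1, 2, 3, 6, 8, 8, 9, 9]


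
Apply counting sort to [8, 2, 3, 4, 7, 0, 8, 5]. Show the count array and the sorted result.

Count array: [1, 0, 1, 1, 1, 1, 0, 1, 2]
(count[i] = number of elements equal to i)
Cumulative count: [1, 1, 2, 3, 4, 5, 5, 6, 8]
Sorted: [0, 2, 3, 4, 5, 7, 8, 8]


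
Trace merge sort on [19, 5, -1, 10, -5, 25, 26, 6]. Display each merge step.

Divide and conquer:
  Merge [19] + [5] -> [5, 19]
  Merge [-1] + [10] -> [-1, 10]
  Merge [5, 19] + [-1, 10] -> [-1, 5, 10, 19]
  Merge [-5] + [25] -> [-5, 25]
  Merge [26] + [6] -> [6, 26]
  Merge [-5, 25] + [6, 26] -> [-5, 6, 25, 26]
  Merge [-1, 5, 10, 19] + [-5, 6, 25, 26] -> [-5, -1, 5, 6, 10, 19, 25, 26]


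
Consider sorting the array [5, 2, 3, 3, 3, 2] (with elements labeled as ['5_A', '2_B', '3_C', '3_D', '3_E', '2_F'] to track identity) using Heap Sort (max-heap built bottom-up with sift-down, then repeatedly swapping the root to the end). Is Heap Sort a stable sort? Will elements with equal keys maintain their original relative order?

Trace Heap Sort on the labeled array (the key is the number; the letter only tracks identity):
  Build max-heap: [5_A, 3_D, 3_C, 2_B, 3_E, 2_F]
  Swap root 5_A to index 5, re-heapify first 5 -> [3_D, 3_E, 3_C, 2_B, 2_F, 5_A]
  Swap root 3_D to index 4, re-heapify first 4 -> [3_E, 2_F, 3_C, 2_B, 3_D, 5_A]
  Swap root 3_E to index 3, re-heapify first 3 -> [3_C, 2_F, 2_B, 3_E, 3_D, 5_A]
  Swap root 3_C to index 2, re-heapify first 2 -> [2_B, 2_F, 3_C, 3_E, 3_D, 5_A]
  Swap root 2_B to index 1, re-heapify first 1 -> [2_F, 2_B, 3_C, 3_E, 3_D, 5_A]
Final order: [2_F, 2_B, 3_C, 3_E, 3_D, 5_A]
Equal keys:
  value 2: originally 2_B, 2_F; after sorting 2_F, 2_B -> order changed
  value 3: originally 3_C, 3_D, 3_E; after sorting 3_C, 3_E, 3_D -> order changed
Equal keys were reordered, so Heap Sort is not stable: heap construction and root-to-end swaps move elements without regard to the original order of equal keys. (One such input is enough; an unstable sort may happen to preserve order on other inputs, but it gives no guarantee.)
Answer: Not stable


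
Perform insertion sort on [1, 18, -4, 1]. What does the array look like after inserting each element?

First element 1 is already 'sorted'
Insert 18: shifted 0 elements -> [1, 18, -4, 1]
Insert -4: shifted 2 elements -> [-4, 1, 18, 1]
Insert 1: shifted 1 elements -> [-4, 1, 1, 18]


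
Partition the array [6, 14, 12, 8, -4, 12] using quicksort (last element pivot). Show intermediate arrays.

Partition 1: pivot=12 at index 4 -> [6, 12, 8, -4, 12, 14]
Partition 2: pivot=-4 at index 0 -> [-4, 12, 8, 6, 12, 14]
Partition 3: pivot=6 at index 1 -> [-4, 6, 8, 12, 12, 14]
Partition 4: pivot=12 at index 3 -> [-4, 6, 8, 12, 12, 14]


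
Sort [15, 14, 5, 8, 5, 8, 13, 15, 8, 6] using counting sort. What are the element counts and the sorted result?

Count array: [0, 0, 0, 0, 0, 2, 1, 0, 3, 0, 0, 0, 0, 1, 1, 2]
(count[i] = number of elements equal to i)
Cumulative count: [0, 0, 0, 0, 0, 2, 3, 3, 6, 6, 6, 6, 6, 7, 8, 10]
Sorted: [5, 5, 6, 8, 8, 8, 13, 14, 15, 15]


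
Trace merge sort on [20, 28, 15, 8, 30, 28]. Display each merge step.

Divide and conquer:
  Merge [28] + [15] -> [15, 28]
  Merge [20] + [15, 28] -> [15, 20, 28]
  Merge [30] + [28] -> [28, 30]
  Merge [8] + [28, 30] -> [8, 28, 30]
  Merge [15, 20, 28] + [8, 28, 30] -> [8, 15, 20, 28, 28, 30]


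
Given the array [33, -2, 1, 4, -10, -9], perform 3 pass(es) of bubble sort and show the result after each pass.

After pass 1: [-2, 1, 4, -10, -9, 33] (5 swaps)
After pass 2: [-2, 1, -10, -9, 4, 33] (2 swaps)
After pass 3: [-2, -10, -9, 1, 4, 33] (2 swaps)
Total swaps: 9


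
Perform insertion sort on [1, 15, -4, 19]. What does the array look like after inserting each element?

First element 1 is already 'sorted'
Insert 15: shifted 0 elements -> [1, 15, -4, 19]
Insert -4: shifted 2 elements -> [-4, 1, 15, 19]
Insert 19: shifted 0 elements -> [-4, 1, 15, 19]


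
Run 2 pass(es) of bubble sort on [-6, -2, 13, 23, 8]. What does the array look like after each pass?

After pass 1: [-6, -2, 13, 8, 23] (1 swaps)
After pass 2: [-6, -2, 8, 13, 23] (1 swaps)
Total swaps: 2


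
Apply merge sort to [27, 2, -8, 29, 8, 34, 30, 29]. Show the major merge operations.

Divide and conquer:
  Merge [27] + [2] -> [2, 27]
  Merge [-8] + [29] -> [-8, 29]
  Merge [2, 27] + [-8, 29] -> [-8, 2, 27, 29]
  Merge [8] + [34] -> [8, 34]
  Merge [30] + [29] -> [29, 30]
  Merge [8, 34] + [29, 30] -> [8, 29, 30, 34]
  Merge [-8, 2, 27, 29] + [8, 29, 30, 34] -> [-8, 2, 8, 27, 29, 29, 30, 34]


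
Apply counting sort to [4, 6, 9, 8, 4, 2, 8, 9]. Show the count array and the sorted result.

Count array: [0, 0, 1, 0, 2, 0, 1, 0, 2, 2]
(count[i] = number of elements equal to i)
Cumulative count: [0, 0, 1, 1, 3, 3, 4, 4, 6, 8]
Sorted: [2, 4, 4, 6, 8, 8, 9, 9]


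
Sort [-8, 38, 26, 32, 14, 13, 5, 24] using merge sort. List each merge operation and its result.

Divide and conquer:
  Merge [-8] + [38] -> [-8, 38]
  Merge [26] + [32] -> [26, 32]
  Merge [-8, 38] + [26, 32] -> [-8, 26, 32, 38]
  Merge [14] + [13] -> [13, 14]
  Merge [5] + [24] -> [5, 24]
  Merge [13, 14] + [5, 24] -> [5, 13, 14, 24]
  Merge [-8, 26, 32, 38] + [5, 13, 14, 24] -> [-8, 5, 13, 14, 24, 26, 32, 38]


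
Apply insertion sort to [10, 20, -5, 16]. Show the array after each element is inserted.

First element 10 is already 'sorted'
Insert 20: shifted 0 elements -> [10, 20, -5, 16]
Insert -5: shifted 2 elements -> [-5, 10, 20, 16]
Insert 16: shifted 1 elements -> [-5, 10, 16, 20]


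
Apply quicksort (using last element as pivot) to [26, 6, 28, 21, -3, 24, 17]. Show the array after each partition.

Partition 1: pivot=17 at index 2 -> [6, -3, 17, 21, 26, 24, 28]
Partition 2: pivot=-3 at index 0 -> [-3, 6, 17, 21, 26, 24, 28]
Partition 3: pivot=28 at index 6 -> [-3, 6, 17, 21, 26, 24, 28]
Partition 4: pivot=24 at index 4 -> [-3, 6, 17, 21, 24, 26, 28]


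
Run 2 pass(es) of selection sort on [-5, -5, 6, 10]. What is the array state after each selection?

Pass 1: Select minimum -5 at index 0, swap -> [-5, -5, 6, 10]
Pass 2: Select minimum -5 at index 1, swap -> [-5, -5, 6, 10]


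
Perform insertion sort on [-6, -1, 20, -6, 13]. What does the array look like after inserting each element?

First element -6 is already 'sorted'
Insert -1: shifted 0 elements -> [-6, -1, 20, -6, 13]
Insert 20: shifted 0 elements -> [-6, -1, 20, -6, 13]
Insert -6: shifted 2 elements -> [-6, -6, -1, 20, 13]
Insert 13: shifted 1 elements -> [-6, -6, -1, 13, 20]


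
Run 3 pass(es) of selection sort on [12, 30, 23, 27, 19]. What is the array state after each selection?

Pass 1: Select minimum 12 at index 0, swap -> [12, 30, 23, 27, 19]
Pass 2: Select minimum 19 at index 4, swap -> [12, 19, 23, 27, 30]
Pass 3: Select minimum 23 at index 2, swap -> [12, 19, 23, 27, 30]


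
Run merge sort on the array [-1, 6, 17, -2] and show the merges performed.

Divide and conquer:
  Merge [-1] + [6] -> [-1, 6]
  Merge [17] + [-2] -> [-2, 17]
  Merge [-1, 6] + [-2, 17] -> [-2, -1, 6, 17]


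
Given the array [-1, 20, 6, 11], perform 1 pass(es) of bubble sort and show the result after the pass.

After pass 1: [-1, 6, 11, 20] (2 swaps)
Total swaps: 2


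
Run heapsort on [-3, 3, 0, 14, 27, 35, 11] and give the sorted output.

Build heap: [35, 27, 11, 14, 3, 0, -3]
Extract 35: [27, 14, 11, -3, 3, 0, 35]
Extract 27: [14, 3, 11, -3, 0, 27, 35]
Extract 14: [11, 3, 0, -3, 14, 27, 35]
Extract 11: [3, -3, 0, 11, 14, 27, 35]
Extract 3: [0, -3, 3, 11, 14, 27, 35]
Extract 0: [-3, 0, 3, 11, 14, 27, 35]


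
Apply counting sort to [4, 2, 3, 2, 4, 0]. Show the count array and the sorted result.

Count array: [1, 0, 2, 1, 2]
(count[i] = number of elements equal to i)
Cumulative count: [1, 1, 3, 4, 6]
Sorted: [0, 2, 2, 3, 4, 4]


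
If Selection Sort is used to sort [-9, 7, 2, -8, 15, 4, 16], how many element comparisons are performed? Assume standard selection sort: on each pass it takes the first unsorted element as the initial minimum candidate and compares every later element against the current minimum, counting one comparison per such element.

Pass 1: scan indices 1..6 for the minimum = 6 comparison(s); min is -9, place at index 0 -> [-9, 7, 2, -8, 15, 4, 16]
Pass 2: scan indices 2..6 for the minimum = 5 comparison(s); min is -8, place at index 1 -> [-9, -8, 2, 7, 15, 4, 16]
Pass 3: scan indices 3..6 for the minimum = 4 comparison(s); min is 2, place at index 2 -> [-9, -8, 2, 7, 15, 4, 16]
Pass 4: scan indices 4..6 for the minimum = 3 comparison(s); min is 4, place at index 3 -> [-9, -8, 2, 4, 15, 7, 16]
Pass 5: scan indices 5..6 for the minimum = 2 comparison(s); min is 7, place at index 4 -> [-9, -8, 2, 4, 7, 15, 16]
Pass 6: scan indices 6..6 for the minimum = 1 comparison(s); min is 15, place at index 5 -> [-9, -8, 2, 4, 7, 15, 16]
Selection sort always scans the whole unsorted suffix, so the count is (n-1) + (n-2) + ... + 1 = n(n-1)/2 = 7*6/2 = 21 regardless of the input order.
Total comparisons: 6 + 5 + 4 + 3 + 2 + 1 = 21


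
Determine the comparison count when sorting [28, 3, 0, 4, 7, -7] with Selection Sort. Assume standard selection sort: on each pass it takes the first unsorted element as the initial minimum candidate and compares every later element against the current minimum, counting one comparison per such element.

Pass 1: scan indices 1..5 for the minimum = 5 comparison(s); min is -7, place at index 0 -> [-7, 3, 0, 4, 7, 28]
Pass 2: scan indices 2..5 for the minimum = 4 comparison(s); min is 0, place at index 1 -> [-7, 0, 3, 4, 7, 28]
Pass 3: scan indices 3..5 for the minimum = 3 comparison(s); min is 3, place at index 2 -> [-7, 0, 3, 4, 7, 28]
Pass 4: scan indices 4..5 for the minimum = 2 comparison(s); min is 4, place at index 3 -> [-7, 0, 3, 4, 7, 28]
Pass 5: scan indices 5..5 for the minimum = 1 comparison(s); min is 7, place at index 4 -> [-7, 0, 3, 4, 7, 28]
Selection sort always scans the whole unsorted suffix, so the count is (n-1) + (n-2) + ... + 1 = n(n-1)/2 = 6*5/2 = 15 regardless of the input order.
Total comparisons: 5 + 4 + 3 + 2 + 1 = 15


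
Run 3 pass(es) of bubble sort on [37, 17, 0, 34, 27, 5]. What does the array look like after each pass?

After pass 1: [17, 0, 34, 27, 5, 37] (5 swaps)
After pass 2: [0, 17, 27, 5, 34, 37] (3 swaps)
After pass 3: [0, 17, 5, 27, 34, 37] (1 swaps)
Total swaps: 9
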